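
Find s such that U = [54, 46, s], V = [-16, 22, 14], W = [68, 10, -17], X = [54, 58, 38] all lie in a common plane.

25

Coplanarity ⇔ det[UV; UW; UX] = 0.
Expanding, this is linear in s: (-3864)s + (96600) = 0.
So s = 25.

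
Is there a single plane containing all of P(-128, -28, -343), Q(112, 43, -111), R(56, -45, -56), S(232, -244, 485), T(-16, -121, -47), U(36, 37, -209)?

The plane through P, Q, R has normal n = PQ × PR = (24321, -26192, -17144) and equation n·X = 3500680.
Checking the remaining points: n·S = 3718480, n·T = 3585864, n·U = 3489548.
Since n·S = 3718480 ≠ 3500680, S is off the plane and the points are not all coplanar.

No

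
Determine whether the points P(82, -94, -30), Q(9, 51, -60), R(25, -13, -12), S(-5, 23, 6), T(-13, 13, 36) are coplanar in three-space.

Yes

The plane through P, Q, R has normal n = PQ × PR = (5040, 3024, 2352) and equation n·X = 58464.
Checking the remaining points: n·S = 58464, n·T = 58464.
All equal 58464, so all 5 points lie in one plane.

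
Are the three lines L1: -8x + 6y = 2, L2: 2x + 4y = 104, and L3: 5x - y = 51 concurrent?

Yes

Lines aᵢx + bᵢy = cᵢ with pairwise distinct directions are concurrent exactly when det[aᵢ bᵢ cᵢ] = 0.
Here the determinant is 0.
It vanishes, so the lines are concurrent at (14, 19).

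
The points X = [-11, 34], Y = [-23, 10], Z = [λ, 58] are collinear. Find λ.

Collinearity: (Z − X) must be parallel to (Y − X) = (-12, -24).
Cross-multiplying the components: (λ − (-11))·(-24) = (24)·(-12).
Solving gives λ = 1.

1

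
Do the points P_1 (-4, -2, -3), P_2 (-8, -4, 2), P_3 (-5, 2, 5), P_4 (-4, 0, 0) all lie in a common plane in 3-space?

Yes

With P_1 as base: P_1P_2 = (-4, -2, 5), P_1P_3 = (-1, 4, 8), P_1P_4 = (0, 2, 3).
P_1P_3 × P_1P_4 = (-4, 3, -2).
P_1P_2 · (P_1P_3 × P_1P_4) = 0.
The scalar triple product vanishes, so the four points are coplanar.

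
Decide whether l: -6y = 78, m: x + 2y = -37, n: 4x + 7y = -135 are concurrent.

Yes

Intersecting l and m: solving the 2×2 system gives (x, y) = (-11, -13).
Substitute into n: (4)(-11) + (7)(-13) = -135.
This equals -135, so (-11, -13) lies on all three lines and they are concurrent.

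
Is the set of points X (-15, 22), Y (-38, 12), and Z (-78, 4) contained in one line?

No

XY = (-23, -10), XZ = (-63, -18).
If collinear, XZ would be a scalar multiple of XY. But (-23)·(-18) ≠ (-10)·(-63) (difference -216), so they are not parallel; the points are not collinear.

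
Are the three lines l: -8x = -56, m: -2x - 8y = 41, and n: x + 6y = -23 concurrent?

No

Intersecting l and m: solving the 2×2 system gives (x, y) = (7, -55/8).
Substitute into n: (1)(7) + (6)(-55/8) = -137/4.
But n requires -23 ≠ -137/4, so the three lines have no common point.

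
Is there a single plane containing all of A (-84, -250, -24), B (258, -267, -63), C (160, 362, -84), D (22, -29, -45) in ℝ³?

A normal to the plane through A, B, C is n = AB × AC = (24888, 11004, 213452).
The plane has equation n·P = -9964440. For D: n·D = -9376920.
-9376920 ≠ -9964440, so D is off the plane.

No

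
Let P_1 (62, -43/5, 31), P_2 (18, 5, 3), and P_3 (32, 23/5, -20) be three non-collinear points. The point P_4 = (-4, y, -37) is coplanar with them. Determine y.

15

The plane through P_1, P_2, P_3 has equation −324x − 1404y − (864/5)z = -66852/5.
Substituting P_4: (-1404)y + (38448/5) = -66852/5, so y = 15.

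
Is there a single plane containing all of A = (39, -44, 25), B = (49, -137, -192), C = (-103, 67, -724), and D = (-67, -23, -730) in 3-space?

With A as base: AB = (10, -93, -217), AC = (-142, 111, -749), AD = (-106, 21, -755).
AC × AD = (-68076, -27816, 8784).
AB · (AC × AD) = 0.
The scalar triple product vanishes, so the four points are coplanar.

Yes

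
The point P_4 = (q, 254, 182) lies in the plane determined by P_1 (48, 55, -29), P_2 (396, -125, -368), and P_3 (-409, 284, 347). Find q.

A normal to the plane is n = P_1P_2 × P_1P_3 = (9951, 24075, -2568).
P_4 lies in the plane iff n · P_1P_4 = 0.
This gives (9951)q + (3771429) = 0, so q = -379.

-379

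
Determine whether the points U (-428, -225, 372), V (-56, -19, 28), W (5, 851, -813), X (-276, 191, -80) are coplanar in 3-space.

No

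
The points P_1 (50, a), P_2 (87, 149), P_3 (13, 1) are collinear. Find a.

75

The three points are collinear iff det[P_1P_2; P_1P_3] = 0.
This determinant is linear in a: (-74)a + (5550) = 0, so a = 75.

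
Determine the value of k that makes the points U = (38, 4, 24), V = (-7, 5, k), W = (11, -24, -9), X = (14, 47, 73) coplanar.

24

The points are coplanar iff UV · (UW × UX) = 0.
Expanding, this is linear in k: (-1833)k + (43992) = 0.
So k = 24.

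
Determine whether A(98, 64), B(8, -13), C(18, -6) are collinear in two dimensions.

No

AB = (-90, -77), AC = (-80, -70).
Twice the signed area of △ABC is (-90)(-70) − (-77)(-80) = 140.
The area is nonzero, so the three points are not collinear.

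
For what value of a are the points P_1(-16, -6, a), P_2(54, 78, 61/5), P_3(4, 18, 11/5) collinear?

-9/5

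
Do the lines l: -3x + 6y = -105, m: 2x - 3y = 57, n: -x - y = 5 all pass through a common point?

No

The three lines meet at one point iff the augmented coefficient matrix [aᵢ bᵢ cᵢ] has rank < 3, i.e. its determinant vanishes.
Here the determinant is -3.
Nonzero, so no common point exists.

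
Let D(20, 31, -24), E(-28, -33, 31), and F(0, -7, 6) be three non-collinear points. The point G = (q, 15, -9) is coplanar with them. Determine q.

4

The plane through D, E, F has equation 170x + 340y + 544z = 884.
Substituting G: (170)q + (204) = 884, so q = 4.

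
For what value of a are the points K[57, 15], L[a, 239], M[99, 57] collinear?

The three points are collinear iff det[KL; KM] = 0.
This determinant is linear in a: (42)a + (-11802) = 0, so a = 281.

281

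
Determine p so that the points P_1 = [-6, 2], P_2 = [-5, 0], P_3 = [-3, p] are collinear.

-4

The three points are collinear iff det[P_1P_2; P_1P_3] = 0.
This determinant is linear in p: (1)p + (4) = 0, so p = -4.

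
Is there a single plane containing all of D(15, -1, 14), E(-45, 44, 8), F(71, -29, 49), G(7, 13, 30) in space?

Yes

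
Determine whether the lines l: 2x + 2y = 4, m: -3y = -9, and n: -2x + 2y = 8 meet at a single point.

Intersecting l and m: solving the 2×2 system gives (x, y) = (-1, 3).
Substitute into n: (-2)(-1) + (2)(3) = 8.
This equals 8, so (-1, 3) lies on all three lines and they are concurrent.

Yes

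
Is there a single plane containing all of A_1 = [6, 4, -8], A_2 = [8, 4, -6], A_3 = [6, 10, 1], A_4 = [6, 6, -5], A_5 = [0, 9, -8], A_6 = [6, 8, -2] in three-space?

No

The plane through A_1, A_2, A_3 has normal n = A_1A_2 × A_1A_3 = (-12, -18, 12) and equation n·P = -240.
Checking the remaining points: n·A_4 = -240, n·A_5 = -258, n·A_6 = -240.
Since n·A_5 = -258 ≠ -240, A_5 is off the plane and the points are not all coplanar.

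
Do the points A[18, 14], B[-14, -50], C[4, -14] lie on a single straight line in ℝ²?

AB = (-32, -64), AC = (-14, -28).
Checking proportionality: AC = 7/16·AB, so the vectors are parallel and the points are collinear.

Yes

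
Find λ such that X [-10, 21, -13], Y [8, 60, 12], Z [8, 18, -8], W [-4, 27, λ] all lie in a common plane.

-8

Normal to plane XYZ: n = (270, 360, -756); plane equation n·P = 14688.
Requiring n·W = 14688: (-756)λ + (8640) = 14688.
So λ = -8.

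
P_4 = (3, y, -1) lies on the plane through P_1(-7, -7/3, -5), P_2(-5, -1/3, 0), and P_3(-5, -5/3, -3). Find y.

-5/3

The plane through P_1, P_2, P_3 has equation (2/3)x + 6y − (8/3)z = -16/3.
Substituting P_4: (6)y + (14/3) = -16/3, so y = -5/3.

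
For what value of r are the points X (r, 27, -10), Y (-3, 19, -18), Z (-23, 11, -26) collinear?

17

Collinearity requires XY × XZ = 0; each component is linear in r.
The y-component gives (-8)r + (136) = 0, so r = 17.
The remaining components then also vanish.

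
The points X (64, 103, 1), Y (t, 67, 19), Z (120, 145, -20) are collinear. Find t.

16

Direction XZ = (56, 42, -21). From the y-coordinate of Y, the parameter along the line is τ = (67 − 103)/42 = -6/7.
Then t = 64 + (-6/7)·(56) = 16.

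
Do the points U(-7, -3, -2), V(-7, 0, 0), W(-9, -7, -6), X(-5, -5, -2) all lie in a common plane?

With U as base: UV = (0, 3, 2), UW = (-2, -4, -4), UX = (2, -2, 0).
UW × UX = (-8, -8, 12).
UV · (UW × UX) = 0.
The scalar triple product vanishes, so the four points are coplanar.

Yes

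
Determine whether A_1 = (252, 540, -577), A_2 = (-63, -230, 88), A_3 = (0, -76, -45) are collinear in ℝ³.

A_1A_2 = (-315, -770, 665), A_1A_3 = (-252, -616, 532).
Each component of A_1A_3 is 4/5 times the corresponding component of A_1A_2, so A_1A_3 = 4/5·A_1A_2 and the points are collinear.

Yes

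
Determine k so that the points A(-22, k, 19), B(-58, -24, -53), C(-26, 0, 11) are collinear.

3

Direction BC = (32, 24, 64). From the x-coordinate of A, the parameter along the line is τ = (-22 − (-58))/32 = 9/8.
Then k = (-24) + 9/8·(24) = 3.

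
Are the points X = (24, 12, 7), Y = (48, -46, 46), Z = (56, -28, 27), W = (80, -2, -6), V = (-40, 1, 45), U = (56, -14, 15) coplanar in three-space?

The plane through X, Y, Z has normal n = XY × XZ = (400, 768, 896) and equation n·P = 25088.
Checking the remaining points: n·W = 25088, n·V = 25088, n·U = 25088.
All equal 25088, so all 6 points lie in one plane.

Yes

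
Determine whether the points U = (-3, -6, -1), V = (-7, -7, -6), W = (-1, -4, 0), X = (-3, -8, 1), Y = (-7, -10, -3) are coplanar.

The plane through U, V, W has normal n = UV × UW = (9, -6, -6) and equation n·P = 15.
Checking the remaining points: n·X = 15, n·Y = 15.
All equal 15, so all 5 points lie in one plane.

Yes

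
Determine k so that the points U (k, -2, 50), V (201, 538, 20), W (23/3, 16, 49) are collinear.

Collinearity requires UV × UW = 0; each component is linear in k.
The y-component gives (29)k + (-29) = 0, so k = 1.
The remaining components then also vanish.

1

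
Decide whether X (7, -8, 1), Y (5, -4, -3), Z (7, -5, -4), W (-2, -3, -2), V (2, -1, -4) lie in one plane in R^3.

The plane through X, Y, Z has normal n = XY × XZ = (-8, -10, -6) and equation n·P = 18.
Checking the remaining points: n·W = 58, n·V = 18.
Since n·W = 58 ≠ 18, W is off the plane and the points are not all coplanar.

No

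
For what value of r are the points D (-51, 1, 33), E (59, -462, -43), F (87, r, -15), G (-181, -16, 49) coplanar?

Coplanarity ⇔ det[DE; DF; DG] = 0.
Expanding, this is linear in r: (-8120)r + (-1770160) = 0.
So r = -218.

-218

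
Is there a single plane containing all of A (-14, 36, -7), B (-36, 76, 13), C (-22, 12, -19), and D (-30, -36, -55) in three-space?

No

With A as base: AB = (-22, 40, 20), AC = (-8, -24, -12), AD = (-16, -72, -48).
AC × AD = (288, -192, 192).
AB · (AC × AD) = -10176.
Since -10176 ≠ 0, the four points are not coplanar.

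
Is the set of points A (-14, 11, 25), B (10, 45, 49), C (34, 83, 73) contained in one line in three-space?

No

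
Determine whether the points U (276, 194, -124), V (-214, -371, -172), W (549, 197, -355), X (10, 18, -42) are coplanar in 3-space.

The four points are coplanar iff the 3×3 determinant with rows UV, UW, UX is zero.
Rows: (-490, -565, -48), (273, 3, -231), (-266, -176, 82).
Expanding along the first row: (-490)(-40410) − (-565)(-39060) + (-48)(-47250) = 0.
Zero determinant ⇒ coplanar.

Yes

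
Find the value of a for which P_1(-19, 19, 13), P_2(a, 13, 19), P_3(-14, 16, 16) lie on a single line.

-9

Collinearity requires P_1P_2 × P_1P_3 = 0; each component is linear in a.
The y-component gives (-3)a + (-27) = 0, so a = -9.
The remaining components then also vanish.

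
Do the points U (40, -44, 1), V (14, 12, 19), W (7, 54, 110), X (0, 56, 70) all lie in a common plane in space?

No

A normal to the plane through U, V, W is n = UV × UW = (4340, 2240, -700).
The plane has equation n·P = 74340. For X: n·X = 76440.
76440 ≠ 74340, so X is off the plane.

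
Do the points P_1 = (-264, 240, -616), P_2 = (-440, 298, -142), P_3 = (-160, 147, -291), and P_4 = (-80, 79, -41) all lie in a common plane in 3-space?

No

The four points are coplanar iff the 3×3 determinant with rows P_1P_2, P_1P_3, P_1P_4 is zero.
Rows: (-176, 58, 474), (104, -93, 325), (184, -161, 575).
Expanding along the first row: (-176)(-1150) − (58)(0) + (474)(368) = 376832.
Nonzero ⇒ not coplanar.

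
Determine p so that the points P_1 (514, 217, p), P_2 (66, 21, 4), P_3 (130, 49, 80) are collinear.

Collinearity requires P_1P_2 × P_1P_3 = 0; each component is linear in p.
The x-component gives (28)p + (-15008) = 0, so p = 536.
The remaining components then also vanish.

536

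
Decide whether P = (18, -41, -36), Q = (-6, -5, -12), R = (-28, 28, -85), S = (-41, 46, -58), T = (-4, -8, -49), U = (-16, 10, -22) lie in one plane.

The plane through P, Q, R has normal n = PQ × PR = (-3420, -2280, 0) and equation n·X = 31920.
Checking the remaining points: n·S = 35340, n·T = 31920, n·U = 31920.
Since n·S = 35340 ≠ 31920, S is off the plane and the points are not all coplanar.

No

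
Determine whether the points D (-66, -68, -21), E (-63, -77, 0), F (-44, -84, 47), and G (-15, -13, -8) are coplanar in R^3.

No

The four points are coplanar iff the 3×3 determinant with rows DE, DF, DG is zero.
Rows: (3, -9, 21), (22, -16, 68), (51, 55, 13).
Expanding along the first row: (3)(-3948) − (-9)(-3182) + (21)(2026) = 2064.
Nonzero ⇒ not coplanar.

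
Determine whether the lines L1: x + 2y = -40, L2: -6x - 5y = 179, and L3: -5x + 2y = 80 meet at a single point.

No

Intersecting L1 and L2: solving the 2×2 system gives (x, y) = (-158/7, -61/7).
Substitute into L3: (-5)(-158/7) + (2)(-61/7) = 668/7.
But L3 requires 80 ≠ 668/7, so the three lines have no common point.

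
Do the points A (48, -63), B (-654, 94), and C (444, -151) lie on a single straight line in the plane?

No

AB = (-702, 157), AC = (396, -88).
Twice the signed area of △ABC is (-702)(-88) − (157)(396) = -396.
The area is nonzero, so the three points are not collinear.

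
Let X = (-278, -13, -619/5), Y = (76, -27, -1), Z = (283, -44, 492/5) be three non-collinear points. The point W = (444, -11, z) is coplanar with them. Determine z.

The plane through X, Y, Z has equation 696x − 9768y − 3120z = 319752.
Substituting W: (-3120)z + (416472) = 319752, so z = 31.

31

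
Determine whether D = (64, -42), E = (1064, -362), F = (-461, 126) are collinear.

DE = (1000, -320), DF = (-525, 168).
Twice the signed area of △DEF is (1000)(168) − (-320)(-525) = 0.
The triangle is degenerate (zero area), so the points are collinear.

Yes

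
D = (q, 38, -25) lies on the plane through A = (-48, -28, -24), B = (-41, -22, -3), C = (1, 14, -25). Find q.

The plane through A, B, C has equation −888x + 1036y = 13616.
Substituting D: (-888)q + (39368) = 13616, so q = 29.

29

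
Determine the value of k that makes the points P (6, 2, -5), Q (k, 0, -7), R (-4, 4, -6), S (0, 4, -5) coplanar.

The points are coplanar iff PQ · (PR × PS) = 0.
Expanding, this is linear in k: (2)k + (-8) = 0.
So k = 4.

4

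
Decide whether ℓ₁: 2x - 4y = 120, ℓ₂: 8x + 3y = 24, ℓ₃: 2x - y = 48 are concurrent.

The three lines meet at one point iff the augmented coefficient matrix [aᵢ bᵢ cᵢ] has rank < 3, i.e. its determinant vanishes.
Here the determinant is 0.
It vanishes, so the lines are concurrent at (12, -24).

Yes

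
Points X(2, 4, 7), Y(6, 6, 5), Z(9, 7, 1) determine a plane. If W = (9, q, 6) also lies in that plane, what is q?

A normal to the plane is n = XY × XZ = (-6, 10, -2).
W lies in the plane iff n · XW = 0.
This gives (10)q + (-80) = 0, so q = 8.

8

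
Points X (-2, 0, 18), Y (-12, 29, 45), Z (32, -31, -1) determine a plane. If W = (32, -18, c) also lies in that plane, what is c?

13

Coplanarity requires XY · (XZ × XW) = 0.
XY = (-10, 29, 27), XZ = (34, -31, -19); the triple product is linear in c with coefficient -676 and constant term 8788.
Setting it to zero: c = 13.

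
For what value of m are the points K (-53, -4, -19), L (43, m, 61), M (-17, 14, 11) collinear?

Collinearity requires KL × KM = 0; each component is linear in m.
The x-component gives (30)m + (-1320) = 0, so m = 44.
The remaining components then also vanish.

44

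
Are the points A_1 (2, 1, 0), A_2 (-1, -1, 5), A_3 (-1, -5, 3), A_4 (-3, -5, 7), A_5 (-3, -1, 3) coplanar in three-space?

The plane through A_1, A_2, A_3 has normal n = A_1A_2 × A_1A_3 = (24, -6, 12) and equation n·P = 42.
Checking the remaining points: n·A_4 = 42, n·A_5 = -30.
Since n·A_5 = -30 ≠ 42, A_5 is off the plane and the points are not all coplanar.

No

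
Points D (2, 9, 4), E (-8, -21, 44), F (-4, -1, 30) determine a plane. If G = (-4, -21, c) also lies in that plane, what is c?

25

A normal to the plane is n = DE × DF = (-380, 20, -80).
G lies in the plane iff n · DG = 0.
This gives (-80)c + (2000) = 0, so c = 25.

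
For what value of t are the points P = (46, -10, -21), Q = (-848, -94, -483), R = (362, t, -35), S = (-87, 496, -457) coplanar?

270

Normal to plane PQS: n = (270396, -328338, -463536); plane equation n·X = 25455852.
Requiring n·R = 25455852: (-328338)t + (114107112) = 25455852.
So t = 270.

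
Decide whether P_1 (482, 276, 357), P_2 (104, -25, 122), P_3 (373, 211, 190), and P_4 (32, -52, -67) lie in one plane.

The four points are coplanar iff the 3×3 determinant with rows P_1P_2, P_1P_3, P_1P_4 is zero.
Rows: (-378, -301, -235), (-109, -65, -167), (-450, -328, -424).
Expanding along the first row: (-378)(-27216) − (-301)(-28934) + (-235)(6502) = 50544.
Nonzero ⇒ not coplanar.

No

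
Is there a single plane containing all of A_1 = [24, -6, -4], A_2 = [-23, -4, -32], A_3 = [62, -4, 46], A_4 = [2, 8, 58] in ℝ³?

No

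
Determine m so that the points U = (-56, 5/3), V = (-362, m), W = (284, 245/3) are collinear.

Collinearity: (V − U) must be parallel to (W − U) = (340, 80).
Cross-multiplying the components: (m − 5/3)·(340) = (-306)·(80).
Solving gives m = -211/3.

-211/3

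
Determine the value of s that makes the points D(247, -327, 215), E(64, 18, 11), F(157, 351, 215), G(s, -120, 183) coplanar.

198

Normal to plane DEF: n = (138312, 18360, -93024); plane equation n·P = 8159184.
Requiring n·G = 8159184: (138312)s + (-19226592) = 8159184.
So s = 198.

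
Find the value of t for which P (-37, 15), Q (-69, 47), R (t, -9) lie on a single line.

-13

The three points are collinear iff det[PQ; PR] = 0.
This determinant is linear in t: (-32)t + (-416) = 0, so t = -13.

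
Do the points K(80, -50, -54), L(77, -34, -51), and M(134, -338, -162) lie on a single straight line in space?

No

KL = (-3, 16, 3), KM = (54, -288, -108).
Comparing components 2 and 3: (16)(-108) − (3)(-288) = -864 ≠ 0, so KL and KM are not parallel and the points are not collinear.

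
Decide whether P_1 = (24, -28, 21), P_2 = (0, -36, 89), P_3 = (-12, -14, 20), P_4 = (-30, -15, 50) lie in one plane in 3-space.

No

The four points are coplanar iff the 3×3 determinant with rows P_1P_2, P_1P_3, P_1P_4 is zero.
Rows: (-24, -8, 68), (-36, 14, -1), (-54, 13, 29).
Expanding along the first row: (-24)(419) − (-8)(-1098) + (68)(288) = 744.
Nonzero ⇒ not coplanar.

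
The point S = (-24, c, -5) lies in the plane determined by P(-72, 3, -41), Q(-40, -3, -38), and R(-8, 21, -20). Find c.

57

Coplanarity requires PQ · (PR × PS) = 0.
PQ = (32, -6, 3), PR = (64, 18, 21); the triple product is linear in c with coefficient -480 and constant term 27360.
Setting it to zero: c = 57.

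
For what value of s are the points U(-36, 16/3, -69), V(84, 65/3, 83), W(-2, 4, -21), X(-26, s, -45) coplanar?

-7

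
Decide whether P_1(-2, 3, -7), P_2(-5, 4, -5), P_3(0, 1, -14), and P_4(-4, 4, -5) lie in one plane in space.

No

With P_1 as base: P_1P_2 = (-3, 1, 2), P_1P_3 = (2, -2, -7), P_1P_4 = (-2, 1, 2).
P_1P_3 × P_1P_4 = (3, 10, -2).
P_1P_2 · (P_1P_3 × P_1P_4) = -3.
Since -3 ≠ 0, the four points are not coplanar.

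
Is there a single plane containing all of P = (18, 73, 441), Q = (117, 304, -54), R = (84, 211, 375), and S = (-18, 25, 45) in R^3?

No

A normal to the plane through P, Q, R is n = PQ × PR = (53064, -26136, -1584).
The plane has equation n·X = -1651320. For S: n·S = -1679832.
-1679832 ≠ -1651320, so S is off the plane.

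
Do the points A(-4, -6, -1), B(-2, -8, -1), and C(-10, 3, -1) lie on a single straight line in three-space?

AB = (2, -2, 0), AC = (-6, 9, 0).
Comparing components 1 and 2: (2)(9) − (-2)(-6) = 6 ≠ 0, so AB and AC are not parallel and the points are not collinear.

No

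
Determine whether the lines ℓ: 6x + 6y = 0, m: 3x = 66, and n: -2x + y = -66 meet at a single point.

Lines aᵢx + bᵢy = cᵢ with pairwise distinct directions are concurrent exactly when det[aᵢ bᵢ cᵢ] = 0.
Here the determinant is 0.
It vanishes, so the lines are concurrent at (22, -22).

Yes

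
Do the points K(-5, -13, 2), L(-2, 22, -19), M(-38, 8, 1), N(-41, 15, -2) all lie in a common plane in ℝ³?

Yes

The four points are coplanar iff the 3×3 determinant with rows KL, KM, KN is zero.
Rows: (3, 35, -21), (-33, 21, -1), (-36, 28, -4).
Expanding along the first row: (3)(-56) − (35)(96) + (-21)(-168) = 0.
Zero determinant ⇒ coplanar.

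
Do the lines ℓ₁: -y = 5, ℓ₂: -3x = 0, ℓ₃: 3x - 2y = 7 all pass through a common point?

No

The three lines meet at one point iff the augmented coefficient matrix [aᵢ bᵢ cᵢ] has rank < 3, i.e. its determinant vanishes.
Here the determinant is 9.
Nonzero, so no common point exists.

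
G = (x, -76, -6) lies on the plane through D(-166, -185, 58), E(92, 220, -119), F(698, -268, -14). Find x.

Coplanarity requires DE · (DF × DG) = 0.
DE = (258, 405, -177), DF = (864, -83, -72); the triple product is linear in x with coefficient -43851 and constant term 1841742.
Setting it to zero: x = 42.

42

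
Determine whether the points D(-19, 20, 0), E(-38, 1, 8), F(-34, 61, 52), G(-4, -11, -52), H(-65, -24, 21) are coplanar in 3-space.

No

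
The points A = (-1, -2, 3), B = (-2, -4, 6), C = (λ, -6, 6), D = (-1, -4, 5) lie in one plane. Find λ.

Normal to plane ABD: n = (2, 2, 2); plane equation n·P = 0.
Requiring n·C = 0: (2)λ + (0) = 0.
So λ = 0.

0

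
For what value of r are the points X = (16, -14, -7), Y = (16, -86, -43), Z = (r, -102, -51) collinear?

16

Direction XY = (0, -72, -36). From the y-coordinate of Z, the parameter along the line is τ = (-102 − (-14))/(-72) = 11/9.
Then r = 16 + 11/9·(0) = 16.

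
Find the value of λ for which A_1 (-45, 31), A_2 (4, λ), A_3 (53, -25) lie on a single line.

Collinearity: (A_2 − A_1) must be parallel to (A_3 − A_1) = (98, -56).
Cross-multiplying the components: (λ − 31)·(98) = (49)·(-56).
Solving gives λ = 3.

3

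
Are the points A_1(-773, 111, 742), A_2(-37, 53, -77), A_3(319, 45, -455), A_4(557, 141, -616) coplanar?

Yes

A normal to the plane through A_1, A_2, A_3 is n = A_1A_2 × A_1A_3 = (15372, -13356, 14760).
The plane has equation n·P = -2413152. For A_4: n·A_4 = -2413152.
Equal, so A_4 lies in the plane and all four are coplanar.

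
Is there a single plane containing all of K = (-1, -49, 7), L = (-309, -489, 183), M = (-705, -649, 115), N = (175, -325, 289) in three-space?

The four points are coplanar iff the 3×3 determinant with rows KL, KM, KN is zero.
Rows: (-308, -440, 176), (-704, -600, 108), (176, -276, 282).
Expanding along the first row: (-308)(-139392) − (-440)(-217536) + (176)(299904) = 0.
Zero determinant ⇒ coplanar.

Yes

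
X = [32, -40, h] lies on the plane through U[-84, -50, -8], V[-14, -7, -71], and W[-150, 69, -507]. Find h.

Coplanarity requires UV · (UW × UX) = 0.
UV = (70, 43, -63), UW = (-66, 119, -499); the triple product is linear in h with coefficient 11168 and constant term -1139136.
Setting it to zero: h = 102.

102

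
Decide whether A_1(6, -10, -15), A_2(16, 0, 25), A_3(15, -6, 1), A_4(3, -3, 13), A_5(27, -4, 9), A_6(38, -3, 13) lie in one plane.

Yes

The plane through A_1, A_2, A_3 has normal n = A_1A_2 × A_1A_3 = (0, 200, -50) and equation n·P = -1250.
Checking the remaining points: n·A_4 = -1250, n·A_5 = -1250, n·A_6 = -1250.
All equal -1250, so all 6 points lie in one plane.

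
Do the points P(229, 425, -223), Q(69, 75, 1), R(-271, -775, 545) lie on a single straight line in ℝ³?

PQ = (-160, -350, 224), PR = (-500, -1200, 768).
Comparing components 3 and 1: (224)(-500) − (-160)(768) = 10880 ≠ 0, so PQ and PR are not parallel and the points are not collinear.

No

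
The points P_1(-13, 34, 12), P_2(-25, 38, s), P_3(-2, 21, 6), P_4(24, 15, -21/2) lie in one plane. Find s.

39/2

Coplanarity ⇔ det[P_1P_2; P_1P_3; P_1P_4] = 0.
Expanding, this is linear in s: (272)s + (-5304) = 0.
So s = 39/2.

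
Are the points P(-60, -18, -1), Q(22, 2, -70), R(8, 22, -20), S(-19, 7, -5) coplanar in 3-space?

The four points are coplanar iff the 3×3 determinant with rows PQ, PR, PS is zero.
Rows: (82, 20, -69), (68, 40, -19), (41, 25, -4).
Expanding along the first row: (82)(315) − (20)(507) + (-69)(60) = 11550.
Nonzero ⇒ not coplanar.

No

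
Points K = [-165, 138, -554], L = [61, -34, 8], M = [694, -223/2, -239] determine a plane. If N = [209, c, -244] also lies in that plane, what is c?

-9

Coplanarity requires KL · (KM × KN) = 0.
KL = (226, -172, 562), KM = (859, -499/2, 315); the triple product is linear in c with coefficient 411568 and constant term 3704112.
Setting it to zero: c = -9.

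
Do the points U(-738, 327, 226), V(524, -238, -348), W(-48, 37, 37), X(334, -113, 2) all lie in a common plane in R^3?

The four points are coplanar iff the 3×3 determinant with rows UV, UW, UX is zero.
Rows: (1262, -565, -574), (690, -290, -189), (1072, -440, -224).
Expanding along the first row: (1262)(-18200) − (-565)(48048) + (-574)(7280) = 0.
Zero determinant ⇒ coplanar.

Yes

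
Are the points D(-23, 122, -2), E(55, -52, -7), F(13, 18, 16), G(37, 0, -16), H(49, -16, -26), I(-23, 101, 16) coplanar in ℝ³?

The plane through D, E, F has normal n = DE × DF = (-3652, -1584, -1848) and equation n·P = -105556.
Checking the remaining points: n·G = -105556, n·H = -105556, n·I = -105556.
All equal -105556, so all 6 points lie in one plane.

Yes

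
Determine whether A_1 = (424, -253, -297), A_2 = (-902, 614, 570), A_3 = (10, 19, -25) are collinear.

A_1A_2 = (-1326, 867, 867), A_1A_3 = (-414, 272, 272).
Comparing components 3 and 1: (867)(-414) − (-1326)(272) = 1734 ≠ 0, so A_1A_2 and A_1A_3 are not parallel and the points are not collinear.

No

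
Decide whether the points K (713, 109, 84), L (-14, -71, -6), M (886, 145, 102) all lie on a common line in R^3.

No

KL = (-727, -180, -90), KM = (173, 36, 18).
Comparing components 3 and 1: (-90)(173) − (-727)(18) = -2484 ≠ 0, so KL and KM are not parallel and the points are not collinear.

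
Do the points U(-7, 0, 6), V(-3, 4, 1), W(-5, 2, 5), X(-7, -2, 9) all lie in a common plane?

A normal to the plane through U, V, W is n = UV × UW = (6, -6, 0).
The plane has equation n·P = -42. For X: n·X = -30.
-30 ≠ -42, so X is off the plane.

No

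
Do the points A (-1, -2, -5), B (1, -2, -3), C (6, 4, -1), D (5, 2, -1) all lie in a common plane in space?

With A as base: AB = (2, 0, 2), AC = (7, 6, 4), AD = (6, 4, 4).
AC × AD = (8, -4, -8).
AB · (AC × AD) = 0.
The scalar triple product vanishes, so the four points are coplanar.

Yes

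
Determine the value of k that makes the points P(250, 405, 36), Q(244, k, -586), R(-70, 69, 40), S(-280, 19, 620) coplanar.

The points are coplanar iff PQ · (PR × PS) = 0.
Expanding, this is linear in k: (184760)k + (-39723400) = 0.
So k = 215.

215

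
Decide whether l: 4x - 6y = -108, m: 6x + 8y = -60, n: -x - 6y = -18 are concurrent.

Intersecting l and m: solving the 2×2 system gives (x, y) = (-18, 6).
Substitute into n: (-1)(-18) + (-6)(6) = -18.
This equals -18, so (-18, 6) lies on all three lines and they are concurrent.

Yes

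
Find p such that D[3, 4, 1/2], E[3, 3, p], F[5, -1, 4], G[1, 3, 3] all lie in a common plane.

3/2

The points are coplanar iff DE · (DF × DG) = 0.
Expanding, this is linear in p: (-12)p + (18) = 0.
So p = 3/2.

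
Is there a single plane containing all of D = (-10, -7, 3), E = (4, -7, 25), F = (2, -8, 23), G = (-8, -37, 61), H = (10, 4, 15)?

The plane through D, E, F has normal n = DE × DF = (22, -16, -14) and equation n·P = -150.
Checking the remaining points: n·G = -438, n·H = -54.
Since n·G = -438 ≠ -150, G is off the plane and the points are not all coplanar.

No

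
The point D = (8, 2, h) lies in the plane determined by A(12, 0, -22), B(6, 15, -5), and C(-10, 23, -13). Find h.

Coplanarity requires AB · (AC × AD) = 0.
AB = (-6, 15, 17), AC = (-22, 23, 9); the triple product is linear in h with coefficient 192 and constant term 4608.
Setting it to zero: h = -24.

-24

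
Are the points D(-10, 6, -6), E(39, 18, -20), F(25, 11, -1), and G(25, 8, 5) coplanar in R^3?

No

A normal to the plane through D, E, F is n = DE × DF = (130, -735, -175).
The plane has equation n·P = -4660. For G: n·G = -3505.
-3505 ≠ -4660, so G is off the plane.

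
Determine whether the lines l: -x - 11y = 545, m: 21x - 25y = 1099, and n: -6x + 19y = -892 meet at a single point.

Lines aᵢx + bᵢy = cᵢ with pairwise distinct directions are concurrent exactly when det[aᵢ bᵢ cᵢ] = 0.
Here the determinant is 768.
Nonzero, so no common point exists.

No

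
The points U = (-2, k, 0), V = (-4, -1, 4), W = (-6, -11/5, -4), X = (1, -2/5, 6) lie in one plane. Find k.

-7/5

The points are coplanar iff UV · (UW × UX) = 0.
Expanding, this is linear in k: (36)k + (252/5) = 0.
So k = -7/5.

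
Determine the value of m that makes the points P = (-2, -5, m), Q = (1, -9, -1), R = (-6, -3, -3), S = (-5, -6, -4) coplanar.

The points are coplanar iff PQ · (PR × PS) = 0.
Expanding, this is linear in m: (-15)m + (-15) = 0.
So m = -1.

-1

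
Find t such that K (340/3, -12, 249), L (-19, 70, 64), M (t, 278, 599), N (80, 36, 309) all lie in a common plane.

Normal to plane KLN: n = (13800, 42320/3, -10856/3); plane equation n·P = 493672.
Requiring n·M = 493672: (13800)t + (1754072) = 493672.
So t = -274/3.

-274/3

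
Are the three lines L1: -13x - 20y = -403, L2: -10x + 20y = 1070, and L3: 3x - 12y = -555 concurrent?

Yes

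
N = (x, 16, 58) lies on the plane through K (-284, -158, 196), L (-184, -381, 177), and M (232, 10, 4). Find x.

The plane through K, L, M has equation 46008x + 9396y + 131868z = 11295288.
Substituting N: (46008)x + (7798680) = 11295288, so x = 76.

76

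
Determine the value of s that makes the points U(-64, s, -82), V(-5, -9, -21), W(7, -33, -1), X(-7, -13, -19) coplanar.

53

The points are coplanar iff UV · (UW × UX) = 0.
Expanding, this is linear in s: (64)s + (-3392) = 0.
So s = 53.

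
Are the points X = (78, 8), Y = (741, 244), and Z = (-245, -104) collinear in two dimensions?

XY = (663, 236), XZ = (-323, -112).
det[XY; XZ] = (663)(-112) − (236)(-323) = 1972.
The determinant is nonzero, so they are not collinear.

No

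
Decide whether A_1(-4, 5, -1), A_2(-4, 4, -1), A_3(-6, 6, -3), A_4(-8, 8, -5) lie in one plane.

A normal to the plane through A_1, A_2, A_3 is n = A_1A_2 × A_1A_3 = (2, 0, -2).
The plane has equation n·P = -6. For A_4: n·A_4 = -6.
Equal, so A_4 lies in the plane and all four are coplanar.

Yes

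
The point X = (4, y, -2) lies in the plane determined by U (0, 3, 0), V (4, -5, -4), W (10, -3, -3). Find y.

-1

Coplanarity requires UV · (UW × UX) = 0.
UV = (4, -8, -4), UW = (10, -6, -3); the triple product is linear in y with coefficient -28 and constant term -28.
Setting it to zero: y = -1.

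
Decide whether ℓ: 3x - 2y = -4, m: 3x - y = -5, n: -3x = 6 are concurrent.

Yes

Intersecting ℓ and m: solving the 2×2 system gives (x, y) = (-2, -1).
Substitute into n: (-3)(-2) + (0)(-1) = 6.
This equals 6, so (-2, -1) lies on all three lines and they are concurrent.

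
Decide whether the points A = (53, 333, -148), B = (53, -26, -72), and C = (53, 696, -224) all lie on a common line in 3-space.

AB = (0, -359, 76), AC = (0, 363, -76).
Comparing components 2 and 3: (-359)(-76) − (76)(363) = -304 ≠ 0, so AB and AC are not parallel and the points are not collinear.

No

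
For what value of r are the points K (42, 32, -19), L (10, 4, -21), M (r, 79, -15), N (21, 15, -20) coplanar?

91

Normal to plane KLN: n = (-6, 10, -44); plane equation n·P = 904.
Requiring n·M = 904: (-6)r + (1450) = 904.
So r = 91.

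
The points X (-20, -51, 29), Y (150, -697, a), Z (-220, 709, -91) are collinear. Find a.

Collinearity requires XY × XZ = 0; each component is linear in a.
The x-component gives (-760)a + (99560) = 0, so a = 131.
The remaining components then also vanish.

131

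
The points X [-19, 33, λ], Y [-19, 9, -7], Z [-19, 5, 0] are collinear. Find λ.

Collinearity requires XY × XZ = 0; each component is linear in λ.
The x-component gives (-4)λ + (-196) = 0, so λ = -49.
The remaining components then also vanish.

-49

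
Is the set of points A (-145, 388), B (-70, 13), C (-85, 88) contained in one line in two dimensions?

AB = (75, -375), AC = (60, -300).
Checking proportionality: AC = 4/5·AB, so the vectors are parallel and the points are collinear.

Yes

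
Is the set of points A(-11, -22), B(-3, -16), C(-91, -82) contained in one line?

Yes

AB = (8, 6), AC = (-80, -60).
Twice the signed area of △ABC is (8)(-60) − (6)(-80) = 0.
The triangle is degenerate (zero area), so the points are collinear.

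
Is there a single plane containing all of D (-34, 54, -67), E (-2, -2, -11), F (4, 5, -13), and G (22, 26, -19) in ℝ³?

A normal to the plane through D, E, F is n = DE × DF = (-280, 400, 560).
The plane has equation n·P = -6400. For G: n·G = -6400.
Equal, so G lies in the plane and all four are coplanar.

Yes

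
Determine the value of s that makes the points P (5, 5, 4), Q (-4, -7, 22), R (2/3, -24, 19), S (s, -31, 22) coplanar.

0

The points are coplanar iff PQ · (PR × PS) = 0.
Expanding, this is linear in s: (342)s + (0) = 0.
So s = 0.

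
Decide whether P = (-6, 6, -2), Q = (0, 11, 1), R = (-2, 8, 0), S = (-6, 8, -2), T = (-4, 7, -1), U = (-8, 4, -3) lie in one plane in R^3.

The plane through P, Q, R has normal n = PQ × PR = (4, 0, -8) and equation n·X = -8.
Checking the remaining points: n·S = -8, n·T = -8, n·U = -8.
All equal -8, so all 6 points lie in one plane.

Yes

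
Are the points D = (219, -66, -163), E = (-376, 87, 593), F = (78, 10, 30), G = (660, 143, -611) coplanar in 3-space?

Yes

The four points are coplanar iff the 3×3 determinant with rows DE, DF, DG is zero.
Rows: (-595, 153, 756), (-141, 76, 193), (441, 209, -448).
Expanding along the first row: (-595)(-74385) − (153)(-21945) + (756)(-62985) = 0.
Zero determinant ⇒ coplanar.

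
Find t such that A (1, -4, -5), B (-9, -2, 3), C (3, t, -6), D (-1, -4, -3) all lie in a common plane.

-5

Normal to plane ABD: n = (4, 4, 4); plane equation n·P = -32.
Requiring n·C = -32: (4)t + (-12) = -32.
So t = -5.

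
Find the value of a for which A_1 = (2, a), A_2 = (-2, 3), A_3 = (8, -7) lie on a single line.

-1

Collinearity: (A_1 − A_2) must be parallel to (A_3 − A_2) = (10, -10).
Cross-multiplying the components: (a − 3)·(10) = (4)·(-10).
Solving gives a = -1.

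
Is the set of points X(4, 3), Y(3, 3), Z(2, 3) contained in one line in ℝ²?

XY = (-1, 0), XZ = (-2, 0).
det[XY; XZ] = (-1)(0) − (0)(-2) = 0.
The determinant is zero, so the points are collinear.

Yes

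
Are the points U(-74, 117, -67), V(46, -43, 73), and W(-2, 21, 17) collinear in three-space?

UV = (120, -160, 140), UW = (72, -96, 84).
Each component of UW is 3/5 times the corresponding component of UV, so UW = 3/5·UV and the points are collinear.

Yes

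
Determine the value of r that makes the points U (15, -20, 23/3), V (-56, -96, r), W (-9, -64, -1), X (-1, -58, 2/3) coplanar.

Normal to plane UWX: n = (-64/3, -88/3, 208); plane equation n·P = 5584/3.
Requiring n·V = 5584/3: (208)r + (12032/3) = 5584/3.
So r = -31/3.

-31/3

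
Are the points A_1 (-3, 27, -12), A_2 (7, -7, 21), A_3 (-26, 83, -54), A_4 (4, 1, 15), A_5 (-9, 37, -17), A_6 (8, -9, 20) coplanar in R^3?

The plane through A_1, A_2, A_3 has normal n = A_1A_2 × A_1A_3 = (-420, -339, -222) and equation n·P = -5229.
Checking the remaining points: n·A_4 = -5349, n·A_5 = -4989, n·A_6 = -4749.
Since n·A_4 = -5349 ≠ -5229, A_4 is off the plane and the points are not all coplanar.

No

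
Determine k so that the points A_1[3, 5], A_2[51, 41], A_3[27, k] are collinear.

23

The three points are collinear iff det[A_1A_2; A_1A_3] = 0.
This determinant is linear in k: (48)k + (-1104) = 0, so k = 23.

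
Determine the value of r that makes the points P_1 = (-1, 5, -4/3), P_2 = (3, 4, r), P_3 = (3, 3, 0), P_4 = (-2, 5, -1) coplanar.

Normal to plane P_1P_3P_4: n = (-2/3, -8/3, -2); plane equation n·P = -10.
Requiring n·P_2 = -10: (-2)r + (-38/3) = -10.
So r = -4/3.

-4/3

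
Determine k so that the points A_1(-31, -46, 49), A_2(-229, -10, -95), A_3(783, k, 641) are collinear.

-194

Direction A_1A_2 = (-198, 36, -144). From the x-coordinate of A_3, the parameter along the line is τ = (783 − (-31))/(-198) = -37/9.
Then k = (-46) + (-37/9)·(36) = -194.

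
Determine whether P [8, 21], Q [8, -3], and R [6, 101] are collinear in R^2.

No

PQ = (0, -24), PR = (-2, 80).
Twice the signed area of △PQR is (0)(80) − (-24)(-2) = -48.
The area is nonzero, so the three points are not collinear.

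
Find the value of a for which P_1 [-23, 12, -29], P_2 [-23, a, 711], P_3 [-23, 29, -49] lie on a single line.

-617

Collinearity requires P_1P_2 × P_1P_3 = 0; each component is linear in a.
The x-component gives (-20)a + (-12340) = 0, so a = -617.
The remaining components then also vanish.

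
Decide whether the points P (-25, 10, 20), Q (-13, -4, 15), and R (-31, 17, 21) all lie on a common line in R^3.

No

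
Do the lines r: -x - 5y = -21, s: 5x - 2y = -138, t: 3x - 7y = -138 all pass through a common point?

Intersecting r and s: solving the 2×2 system gives (x, y) = (-24, 9).
Substitute into t: (3)(-24) + (-7)(9) = -135.
But t requires -138 ≠ -135, so the three lines have no common point.

No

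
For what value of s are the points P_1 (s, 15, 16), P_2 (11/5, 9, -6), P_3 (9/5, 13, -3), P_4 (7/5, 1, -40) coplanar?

13/5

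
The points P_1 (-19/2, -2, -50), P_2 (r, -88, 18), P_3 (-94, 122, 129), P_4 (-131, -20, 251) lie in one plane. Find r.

The points are coplanar iff P_1P_2 · (P_1P_3 × P_1P_4) = 0.
Expanding, this is linear in r: (40546)r + (1196107) = 0.
So r = -59/2.

-59/2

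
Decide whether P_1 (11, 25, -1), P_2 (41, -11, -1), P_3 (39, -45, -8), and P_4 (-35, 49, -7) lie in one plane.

Yes

With P_1 as base: P_1P_2 = (30, -36, 0), P_1P_3 = (28, -70, -7), P_1P_4 = (-46, 24, -6).
P_1P_3 × P_1P_4 = (588, 490, -2548).
P_1P_2 · (P_1P_3 × P_1P_4) = 0.
The scalar triple product vanishes, so the four points are coplanar.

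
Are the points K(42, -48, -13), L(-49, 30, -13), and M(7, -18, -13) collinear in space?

Yes

KL = (-91, 78, 0), KM = (-35, 30, 0).
KL × KM = (0, 0, 0).
The cross product vanishes, so the three points are collinear.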